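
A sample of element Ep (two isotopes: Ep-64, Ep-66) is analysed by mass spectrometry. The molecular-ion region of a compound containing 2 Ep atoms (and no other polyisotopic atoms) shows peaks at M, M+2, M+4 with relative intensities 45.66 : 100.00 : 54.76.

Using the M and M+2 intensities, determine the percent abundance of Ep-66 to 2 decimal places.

Write p for the Ep-64 fraction. I(M+2)/I(M) = [C(2,1)·p^1·(1−p)] / p^2 = 2·(1−p)/p = 100.00/45.66 = 2.1901
(1−p)/p = 2.1901/2 = 1.0951  ⇒  p = 1/(1 + 1.0951) = 0.4773
Ep-64: 47.73%, Ep-66: 52.27%.

52.27%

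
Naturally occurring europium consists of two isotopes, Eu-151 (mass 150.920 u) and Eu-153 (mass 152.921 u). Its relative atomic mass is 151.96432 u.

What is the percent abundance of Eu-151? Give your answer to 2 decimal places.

47.81%

With x = fraction of Eu-151 (so Eu-153 is 1 − x):
150.920·x + 152.921·(1 − x) = 151.96432
(150.920 − 152.921)·x = 151.96432 − 152.921
x = -0.95668 / -2.001 = 0.47810 → 47.81% Eu-151, 52.19% Eu-153.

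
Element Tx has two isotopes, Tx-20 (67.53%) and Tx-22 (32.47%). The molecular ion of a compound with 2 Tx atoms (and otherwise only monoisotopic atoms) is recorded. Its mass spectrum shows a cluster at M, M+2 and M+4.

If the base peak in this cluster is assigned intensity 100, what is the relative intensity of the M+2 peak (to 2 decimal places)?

96.16

Binomial terms of (0.6753 + 0.3247)^2: M 0.4560, M+2 0.4385, M+4 0.1054 → M is the base peak.
P(M) = C(2,0) × 0.6753^2 × 0.3247^0 = 1 × 0.45603009 × 1.0000 = 0.456030 (base)
P(M+2) = C(2,1) × 0.6753^1 × 0.3247^1 = 2 × 0.6753 × 0.3247 = 0.438540
Relative intensity = 0.438540 / 0.456030 × 100 = 96.16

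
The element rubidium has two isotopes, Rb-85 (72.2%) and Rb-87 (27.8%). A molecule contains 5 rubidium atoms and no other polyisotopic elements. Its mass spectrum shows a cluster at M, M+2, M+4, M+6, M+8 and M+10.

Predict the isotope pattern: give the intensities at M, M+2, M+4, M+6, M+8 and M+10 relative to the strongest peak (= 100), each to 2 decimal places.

51.94 : 100.00 : 77.01 : 29.65 : 5.71 : 0.44

Each Rb atom is independently Rb-85 (p = 0.722) or Rb-87 (q = 0.278); the cluster is the binomial expansion (p + q)^5.
P(M) = 0.722^5 = 0.196194
P(M+2) = 5 × 0.722^4 × 0.278^1 = 0.377714
P(M+4) = 10 × 0.722^3 × 0.278^2 = 0.290872
P(M+6) = 10 × 0.722^2 × 0.278^3 = 0.111998
P(M+8) = 5 × 0.722^1 × 0.278^4 = 0.021562
P(M+10) = 0.278^5 = 0.001660
The M+2 peak is largest (0.377714); scaling to 100 gives 51.94 : 100.00 : 77.01 : 29.65 : 5.71 : 0.44.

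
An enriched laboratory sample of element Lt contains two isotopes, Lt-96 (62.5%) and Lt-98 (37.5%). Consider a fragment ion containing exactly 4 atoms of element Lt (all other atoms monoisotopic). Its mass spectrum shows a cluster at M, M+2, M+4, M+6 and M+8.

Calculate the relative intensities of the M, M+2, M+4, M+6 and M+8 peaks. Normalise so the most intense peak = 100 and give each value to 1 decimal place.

Expanding (0.625 + 0.375)^4:
P(M) = 0.625^4 = 0.152588
P(M+2) = 4 × 0.625^3 × 0.375^1 = 0.366211
P(M+4) = 6 × 0.625^2 × 0.375^2 = 0.329590
P(M+6) = 4 × 0.625^1 × 0.375^3 = 0.131836
P(M+8) = 0.375^4 = 0.019775
The M+2 peak is largest (0.366211); scaling to 100 gives 41.7 : 100.0 : 90.0 : 36.0 : 5.4.

41.7 : 100.0 : 90.0 : 36.0 : 5.4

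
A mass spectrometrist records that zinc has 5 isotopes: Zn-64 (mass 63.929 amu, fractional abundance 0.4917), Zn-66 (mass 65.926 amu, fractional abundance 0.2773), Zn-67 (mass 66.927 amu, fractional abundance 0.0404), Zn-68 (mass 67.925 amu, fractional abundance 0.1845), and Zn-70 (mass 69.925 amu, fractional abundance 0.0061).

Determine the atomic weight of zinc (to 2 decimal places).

Average mass = Σ (abundance × isotope mass) = 0.4917 × 63.929 + 0.2773 × 65.926 + 0.0404 × 66.927 + 0.1845 × 67.925 + 0.0061 × 69.925
= 31.4339 + 18.2813 + 2.7039 + 12.5322 + 0.4265 = 65.3778 amu

65.38 amu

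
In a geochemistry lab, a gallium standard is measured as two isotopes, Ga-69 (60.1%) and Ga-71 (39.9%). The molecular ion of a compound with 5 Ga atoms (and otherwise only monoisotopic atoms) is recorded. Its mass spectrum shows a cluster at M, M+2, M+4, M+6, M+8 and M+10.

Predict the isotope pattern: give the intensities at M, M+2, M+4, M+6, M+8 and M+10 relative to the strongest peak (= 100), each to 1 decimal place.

22.7 : 75.3 : 100.0 : 66.4 : 22.0 : 2.9

The 5 Ga atoms are independent, so intensities follow the terms of (0.601 + 0.399)^5.
P(M) = 0.601^5 = 0.078410
P(M+2) = 5 × 0.601^4 × 0.399^1 = 0.260280
P(M+4) = 10 × 0.601^3 × 0.399^2 = 0.345596
P(M+6) = 10 × 0.601^2 × 0.399^3 = 0.229439
P(M+8) = 5 × 0.601^1 × 0.399^4 = 0.076162
P(M+10) = 0.399^5 = 0.010113
The M+4 peak is largest (0.345596); scaling to 100 gives 22.7 : 75.3 : 100.0 : 66.4 : 22.0 : 2.9.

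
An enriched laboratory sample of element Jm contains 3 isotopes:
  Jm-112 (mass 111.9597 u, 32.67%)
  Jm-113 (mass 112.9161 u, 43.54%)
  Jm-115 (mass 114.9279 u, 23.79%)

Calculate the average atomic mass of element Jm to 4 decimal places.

Weight each isotope mass by its fractional abundance: 0.3267 × 111.9597 + 0.4354 × 112.9161 + 0.2379 × 114.9279
= 36.57723 + 49.16367 + 27.34135 = 113.08225 u

113.0823 u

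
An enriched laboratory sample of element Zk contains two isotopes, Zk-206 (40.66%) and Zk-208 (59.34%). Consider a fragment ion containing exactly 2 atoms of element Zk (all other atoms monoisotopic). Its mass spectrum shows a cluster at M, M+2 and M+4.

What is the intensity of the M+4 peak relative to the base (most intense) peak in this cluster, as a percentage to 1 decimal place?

73.0%

(0.4066 + 0.5934)^2 gives M 0.1653, M+2 0.4826, M+4 0.3521; the largest is M+2.
P(M+2) = C(2,1) × 0.4066^1 × 0.5934^1 = 2 × 0.4066 × 0.5934 = 0.482553 (base)
P(M+4) = C(2,2) × 0.4066^0 × 0.5934^2 = 1 × 1.0000 × 0.35212356 = 0.352124
Relative intensity = 0.352124 / 0.482553 × 100 = 73.0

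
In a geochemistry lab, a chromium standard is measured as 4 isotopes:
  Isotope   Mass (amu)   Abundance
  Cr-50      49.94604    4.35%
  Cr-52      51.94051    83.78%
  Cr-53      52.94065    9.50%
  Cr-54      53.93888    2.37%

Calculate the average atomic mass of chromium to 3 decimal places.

Weight each isotope mass by its fractional abundance: 0.0435 × 49.94604 + 0.8378 × 51.94051 + 0.0950 × 52.94065 + 0.0237 × 53.93888
= 2.172653 + 43.515759 + 5.029362 + 1.278351 = 51.996125 amu

51.996 amu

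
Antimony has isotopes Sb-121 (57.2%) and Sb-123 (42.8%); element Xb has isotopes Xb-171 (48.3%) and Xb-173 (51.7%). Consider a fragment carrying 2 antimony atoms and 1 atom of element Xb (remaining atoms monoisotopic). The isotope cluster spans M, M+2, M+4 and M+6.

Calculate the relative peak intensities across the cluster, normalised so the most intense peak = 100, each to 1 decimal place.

Antimony pattern (n=2): 0.327184 : 0.489632 : 0.183184
Element Xb pattern (n=1): 0.4830 : 0.5170
Convolve the two distributions (both contribute in 2-u steps):
  M: 0.327184×0.4830 = 0.158030
  M+2: 0.327184×0.5170 + 0.489632×0.4830 = 0.405646
  M+4: 0.489632×0.5170 + 0.183184×0.4830 = 0.341618
  M+6: 0.183184×0.5170 = 0.094706
Scale to base peak (0.405646) = 100: 39.0 : 100.0 : 84.2 : 23.3

39.0 : 100.0 : 84.2 : 23.3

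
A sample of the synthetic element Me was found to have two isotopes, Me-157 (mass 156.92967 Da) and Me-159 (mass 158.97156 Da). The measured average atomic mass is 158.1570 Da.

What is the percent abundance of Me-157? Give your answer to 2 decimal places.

39.89%

With x = fraction of Me-157 (so Me-159 is 1 − x):
156.92967·x + 158.97156·(1 − x) = 158.1570
(156.92967 − 158.97156)·x = 158.1570 − 158.97156
x = -0.81456 / -2.04189 = 0.39892 → 39.89% Me-157, 60.11% Me-159.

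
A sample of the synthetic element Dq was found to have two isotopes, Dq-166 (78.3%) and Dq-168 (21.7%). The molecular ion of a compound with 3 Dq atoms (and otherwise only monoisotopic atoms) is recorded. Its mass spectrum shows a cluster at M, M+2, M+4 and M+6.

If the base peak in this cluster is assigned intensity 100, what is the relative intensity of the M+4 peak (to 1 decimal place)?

Binomial terms of (0.783 + 0.217)^3: M 0.4800, M+2 0.3991, M+4 0.1106, M+6 0.0102 → M is the base peak.
P(M) = C(3,0) × 0.783^3 × 0.217^0 = 1 × 0.48004869 × 1.0000 = 0.480049 (base)
P(M+4) = C(3,2) × 0.783^1 × 0.217^2 = 3 × 0.7830 × 0.047089 = 0.110612
Relative intensity = 0.110612 / 0.480049 × 100 = 23.0

23.0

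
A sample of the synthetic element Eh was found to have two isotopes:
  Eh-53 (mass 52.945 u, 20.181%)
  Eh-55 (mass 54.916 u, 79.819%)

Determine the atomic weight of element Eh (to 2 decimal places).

54.52 u

Average mass = Σ (abundance × isotope mass) = 0.20181 × 52.945 + 0.79819 × 54.916
= 10.6848 + 43.8334 = 54.5182 u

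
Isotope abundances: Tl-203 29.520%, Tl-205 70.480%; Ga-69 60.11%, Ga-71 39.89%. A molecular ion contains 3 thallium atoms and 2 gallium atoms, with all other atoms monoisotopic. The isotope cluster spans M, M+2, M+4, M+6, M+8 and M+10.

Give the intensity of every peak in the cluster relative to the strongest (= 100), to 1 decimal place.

2.5 : 21.5 : 68.5 : 100.0 : 64.9 : 15.2

Thallium pattern (n=3): 0.02572463 : 0.18425524 : 0.43991564 : 0.35010449
Gallium pattern (n=2): 0.36132121 : 0.47955758 : 0.15912121
Convolve the two distributions (both contribute in 2-u steps):
  M: 0.02572463×0.36132121 = 0.009295
  M+2: 0.02572463×0.47955758 + 0.18425524×0.36132121 = 0.078912
  M+4: 0.02572463×0.15912121 + 0.18425524×0.47955758 + 0.43991564×0.36132121 = 0.251405
  M+6: 0.18425524×0.15912121 + 0.43991564×0.47955758 + 0.35010449×0.36132121 = 0.366784
  M+8: 0.43991564×0.15912121 + 0.35010449×0.47955758 = 0.237895
  M+10: 0.35010449×0.15912121 = 0.055709
Scale to base peak (0.366784) = 100: 2.5 : 21.5 : 68.5 : 100.0 : 64.9 : 15.2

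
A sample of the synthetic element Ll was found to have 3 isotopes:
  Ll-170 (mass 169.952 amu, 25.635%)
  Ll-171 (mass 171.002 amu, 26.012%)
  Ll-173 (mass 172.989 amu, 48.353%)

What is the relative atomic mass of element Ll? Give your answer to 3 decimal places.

171.694 amu

Ar = Σ fᵢ·mᵢ = 0.25635 × 169.952 + 0.26012 × 171.002 + 0.48353 × 172.989
= 43.5672 + 44.4810 + 83.6454 = 171.6936 amu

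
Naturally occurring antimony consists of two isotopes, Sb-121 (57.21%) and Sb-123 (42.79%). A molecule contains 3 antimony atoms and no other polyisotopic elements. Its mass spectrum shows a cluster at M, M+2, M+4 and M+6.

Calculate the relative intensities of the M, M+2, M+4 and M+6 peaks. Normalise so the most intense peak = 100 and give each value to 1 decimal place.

Each Sb atom is independently Sb-121 (p = 0.5721) or Sb-123 (q = 0.4279); the cluster is the binomial expansion (p + q)^3.
P(M) = 0.5721^3 = 0.187247
P(M+2) = 3 × 0.5721^2 × 0.4279^1 = 0.420153
P(M+4) = 3 × 0.5721^1 × 0.4279^2 = 0.314252
P(M+6) = 0.4279^3 = 0.078348
The M+2 peak is largest (0.420153); scaling to 100 gives 44.6 : 100.0 : 74.8 : 18.6.

44.6 : 100.0 : 74.8 : 18.6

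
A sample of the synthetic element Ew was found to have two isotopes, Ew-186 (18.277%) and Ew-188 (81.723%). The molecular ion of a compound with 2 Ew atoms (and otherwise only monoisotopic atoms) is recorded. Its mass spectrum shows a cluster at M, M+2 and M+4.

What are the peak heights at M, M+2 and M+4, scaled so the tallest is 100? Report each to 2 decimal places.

5.00 : 44.73 : 100.00

Each Ew atom is independently Ew-186 (p = 0.18277) or Ew-188 (q = 0.81723); the cluster is the binomial expansion (p + q)^2.
P(M) = 0.18277^2 = 0.033405
P(M+2) = 2 × 0.18277^1 × 0.81723^1 = 0.298730
P(M+4) = 0.81723^2 = 0.667865
The M+4 peak is largest (0.667865); scaling to 100 gives 5.00 : 44.73 : 100.00.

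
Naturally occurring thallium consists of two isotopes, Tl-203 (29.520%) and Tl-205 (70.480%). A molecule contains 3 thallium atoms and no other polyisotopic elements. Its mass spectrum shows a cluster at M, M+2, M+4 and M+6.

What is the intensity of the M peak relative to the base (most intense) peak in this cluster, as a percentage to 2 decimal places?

Term probabilities: M 0.0257, M+2 0.1843, M+4 0.4399, M+6 0.3501. Base peak = M+4.
P(M+4) = C(3,2) × 0.29520^1 × 0.70480^2 = 3 × 0.2952 × 0.49674304 = 0.439916 (base)
P(M) = C(3,0) × 0.29520^3 × 0.70480^0 = 1 × 0.02572463 × 1.0000 = 0.025725
Relative intensity = 0.025725 / 0.439916 × 100 = 5.85

5.85%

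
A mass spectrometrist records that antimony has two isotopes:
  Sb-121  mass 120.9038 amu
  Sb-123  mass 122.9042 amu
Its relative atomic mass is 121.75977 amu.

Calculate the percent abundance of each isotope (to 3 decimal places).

Sb-121: 57.210%, Sb-123: 42.790%

With x = fraction of Sb-121 (so Sb-123 is 1 − x):
120.9038·x + 122.9042·(1 − x) = 121.75977
(120.9038 − 122.9042)·x = 121.75977 − 122.9042
x = -1.14443 / -2.0004 = 0.57210 → 57.210% Sb-121, 42.790% Sb-123.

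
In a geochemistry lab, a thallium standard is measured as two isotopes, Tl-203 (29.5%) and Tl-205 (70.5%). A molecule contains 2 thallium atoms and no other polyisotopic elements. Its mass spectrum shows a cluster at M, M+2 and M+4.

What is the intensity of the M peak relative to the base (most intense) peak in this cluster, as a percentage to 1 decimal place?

Term probabilities: M 0.0870, M+2 0.4160, M+4 0.4970. Base peak = M+4.
P(M+4) = C(2,2) × 0.295^0 × 0.705^2 = 1 × 1.0000 × 0.497025 = 0.497025 (base)
P(M) = C(2,0) × 0.295^2 × 0.705^0 = 1 × 0.087025 × 1.0000 = 0.087025
Relative intensity = 0.087025 / 0.497025 × 100 = 17.5

17.5%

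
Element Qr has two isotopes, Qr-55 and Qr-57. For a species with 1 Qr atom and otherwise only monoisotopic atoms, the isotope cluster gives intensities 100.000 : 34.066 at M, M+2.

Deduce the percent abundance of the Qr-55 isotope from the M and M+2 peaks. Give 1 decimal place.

74.6%

If p is the fraction of Qr that is Qr-55, then I(M+2)/I(M) = [C(1,1)·p^0·(1−p)] / p^1 = 1·(1−p)/p = 34.066/100.000 = 0.3407
(1−p)/p = 0.3407/1 = 0.3407  ⇒  p = 1/(1 + 0.3407) = 0.7459
Qr-55: 74.6%, Qr-57: 25.4%.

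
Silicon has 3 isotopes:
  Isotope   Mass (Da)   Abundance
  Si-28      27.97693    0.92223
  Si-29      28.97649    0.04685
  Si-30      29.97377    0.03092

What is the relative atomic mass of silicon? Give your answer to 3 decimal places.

Weight each isotope mass by its fractional abundance: 0.92223 × 27.97693 + 0.04685 × 28.97649 + 0.03092 × 29.97377
= 25.801164 + 1.357549 + 0.926789 = 28.085502 Da

28.086 Da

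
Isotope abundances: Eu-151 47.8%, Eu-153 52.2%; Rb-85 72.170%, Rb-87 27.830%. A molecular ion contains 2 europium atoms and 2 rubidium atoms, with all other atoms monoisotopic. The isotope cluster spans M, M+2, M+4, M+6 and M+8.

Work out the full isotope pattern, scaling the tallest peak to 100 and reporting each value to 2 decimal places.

Europium pattern (n=2): 0.228484 : 0.499032 : 0.272484
Rubidium pattern (n=2): 0.52085089 : 0.40169822 : 0.07745089
Convolve the two distributions (both contribute in 2-u steps):
  M: 0.228484×0.52085089 = 0.119006
  M+2: 0.228484×0.40169822 + 0.499032×0.52085089 = 0.351703
  M+4: 0.228484×0.07745089 + 0.499032×0.40169822 + 0.272484×0.52085089 = 0.360080
  M+6: 0.499032×0.07745089 + 0.272484×0.40169822 = 0.148107
  M+8: 0.272484×0.07745089 = 0.021104
Scale to base peak (0.360080) = 100: 33.05 : 97.67 : 100.00 : 41.13 : 5.86

33.05 : 97.67 : 100.00 : 41.13 : 5.86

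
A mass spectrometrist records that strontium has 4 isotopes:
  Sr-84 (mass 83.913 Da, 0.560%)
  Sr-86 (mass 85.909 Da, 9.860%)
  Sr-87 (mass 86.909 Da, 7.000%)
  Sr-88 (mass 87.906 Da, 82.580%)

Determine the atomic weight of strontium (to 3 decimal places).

Weight each isotope mass by its fractional abundance: 0.00560 × 83.913 + 0.09860 × 85.909 + 0.07000 × 86.909 + 0.82580 × 87.906
= 0.4699 + 8.4706 + 6.0836 + 72.5928 = 87.6169 Da

87.617 Da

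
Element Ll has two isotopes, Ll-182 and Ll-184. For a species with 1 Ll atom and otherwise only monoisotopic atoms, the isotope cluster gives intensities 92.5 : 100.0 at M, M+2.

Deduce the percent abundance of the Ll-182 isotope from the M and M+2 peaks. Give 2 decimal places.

48.05%

If p is the fraction of Ll that is Ll-182, then I(M+2)/I(M) = [C(1,1)·p^0·(1−p)] / p^1 = 1·(1−p)/p = 100.0/92.5 = 1.0811
(1−p)/p = 1.0811/1 = 1.0811  ⇒  p = 1/(1 + 1.0811) = 0.4805
Ll-182: 48.05%, Ll-184: 51.95%.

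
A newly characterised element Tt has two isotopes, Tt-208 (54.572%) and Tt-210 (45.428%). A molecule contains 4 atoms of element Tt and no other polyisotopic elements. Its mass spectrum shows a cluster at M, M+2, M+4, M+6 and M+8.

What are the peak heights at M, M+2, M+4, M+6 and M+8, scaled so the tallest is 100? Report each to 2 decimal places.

24.05 : 80.09 : 100.00 : 55.50 : 11.55

The 4 Tt atoms are independent, so intensities follow the terms of (0.54572 + 0.45428)^4.
P(M) = 0.54572^4 = 0.088691
P(M+2) = 4 × 0.54572^3 × 0.45428^1 = 0.295320
P(M+4) = 6 × 0.54572^2 × 0.45428^2 = 0.368755
P(M+6) = 4 × 0.54572^1 × 0.45428^3 = 0.204645
P(M+8) = 0.45428^4 = 0.042589
The M+4 peak is largest (0.368755); scaling to 100 gives 24.05 : 80.09 : 100.00 : 55.50 : 11.55.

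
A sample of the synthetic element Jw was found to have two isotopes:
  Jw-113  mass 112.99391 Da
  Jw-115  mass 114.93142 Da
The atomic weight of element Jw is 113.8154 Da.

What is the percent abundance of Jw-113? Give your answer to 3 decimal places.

With x = fraction of Jw-113 (so Jw-115 is 1 − x):
112.99391·x + 114.93142·(1 − x) = 113.8154
(112.99391 − 114.93142)·x = 113.8154 − 114.93142
x = -1.11602 / -1.93751 = 0.57601 → 57.601% Jw-113, 42.399% Jw-115.

57.601%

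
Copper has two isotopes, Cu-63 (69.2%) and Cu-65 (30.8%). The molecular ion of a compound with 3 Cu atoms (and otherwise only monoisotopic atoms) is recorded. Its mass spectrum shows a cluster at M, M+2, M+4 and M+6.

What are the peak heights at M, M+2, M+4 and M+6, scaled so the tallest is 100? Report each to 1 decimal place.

74.9 : 100.0 : 44.5 : 6.6

Expanding (0.692 + 0.308)^3:
P(M) = 0.692^3 = 0.331374
P(M+2) = 3 × 0.692^2 × 0.308^1 = 0.442470
P(M+4) = 3 × 0.692^1 × 0.308^2 = 0.196938
P(M+6) = 0.308^3 = 0.029218
The M+2 peak is largest (0.442470); scaling to 100 gives 74.9 : 100.0 : 44.5 : 6.6.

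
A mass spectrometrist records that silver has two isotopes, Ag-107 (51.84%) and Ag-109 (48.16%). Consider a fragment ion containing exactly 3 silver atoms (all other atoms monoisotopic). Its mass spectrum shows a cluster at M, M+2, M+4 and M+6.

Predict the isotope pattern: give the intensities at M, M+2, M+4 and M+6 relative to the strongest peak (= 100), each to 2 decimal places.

The 3 Ag atoms are independent, so intensities follow the terms of (0.5184 + 0.4816)^3.
P(M) = 0.5184^3 = 0.139314
P(M+2) = 3 × 0.5184^2 × 0.4816^1 = 0.388273
P(M+4) = 3 × 0.5184^1 × 0.4816^2 = 0.360711
P(M+6) = 0.4816^3 = 0.111702
The M+2 peak is largest (0.388273); scaling to 100 gives 35.88 : 100.00 : 92.90 : 28.77.

35.88 : 100.00 : 92.90 : 28.77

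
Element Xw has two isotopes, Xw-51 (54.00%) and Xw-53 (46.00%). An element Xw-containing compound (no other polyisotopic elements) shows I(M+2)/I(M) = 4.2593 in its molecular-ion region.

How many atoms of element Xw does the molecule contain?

5

The M+2/M ratio from n Xw atoms is n · q/p = n · 0.4600/0.5400.
n = 4.2593 × 0.5400/0.4600 = 5.00 ≈ 5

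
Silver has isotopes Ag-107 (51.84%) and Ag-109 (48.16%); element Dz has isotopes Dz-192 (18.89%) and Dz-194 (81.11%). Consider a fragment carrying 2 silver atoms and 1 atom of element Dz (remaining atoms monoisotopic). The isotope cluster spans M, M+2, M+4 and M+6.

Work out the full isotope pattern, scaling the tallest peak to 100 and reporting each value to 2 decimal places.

Silver pattern (n=2): 0.26873856 : 0.49932288 : 0.23193856
Element Dz pattern (n=1): 0.1889 : 0.8111
Convolve the two distributions (both contribute in 2-u steps):
  M: 0.26873856×0.1889 = 0.050765
  M+2: 0.26873856×0.8111 + 0.49932288×0.1889 = 0.312296
  M+4: 0.49932288×0.8111 + 0.23193856×0.1889 = 0.448814
  M+6: 0.23193856×0.8111 = 0.188125
Scale to base peak (0.448814) = 100: 11.31 : 69.58 : 100.00 : 41.92

11.31 : 69.58 : 100.00 : 41.92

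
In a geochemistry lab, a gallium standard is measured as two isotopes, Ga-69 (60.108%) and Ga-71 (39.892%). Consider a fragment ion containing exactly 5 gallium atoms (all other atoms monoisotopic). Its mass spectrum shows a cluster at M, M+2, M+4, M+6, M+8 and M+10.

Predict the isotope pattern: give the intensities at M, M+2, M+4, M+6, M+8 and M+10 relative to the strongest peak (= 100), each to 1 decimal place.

22.7 : 75.3 : 100.0 : 66.4 : 22.0 : 2.9

The 5 Ga atoms are independent, so intensities follow the terms of (0.60108 + 0.39892)^5.
P(M) = 0.60108^5 = 0.078462
P(M+2) = 5 × 0.60108^4 × 0.39892^1 = 0.260366
P(M+4) = 10 × 0.60108^3 × 0.39892^2 = 0.345596
P(M+6) = 10 × 0.60108^2 × 0.39892^3 = 0.229362
P(M+8) = 5 × 0.60108^1 × 0.39892^4 = 0.076111
P(M+10) = 0.39892^5 = 0.010103
The M+4 peak is largest (0.345596); scaling to 100 gives 22.7 : 75.3 : 100.0 : 66.4 : 22.0 : 2.9.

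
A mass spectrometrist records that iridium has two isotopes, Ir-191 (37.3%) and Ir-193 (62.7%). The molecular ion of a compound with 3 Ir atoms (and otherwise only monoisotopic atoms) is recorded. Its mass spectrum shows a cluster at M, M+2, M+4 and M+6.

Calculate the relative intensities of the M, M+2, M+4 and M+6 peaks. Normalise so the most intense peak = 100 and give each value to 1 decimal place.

11.8 : 59.5 : 100.0 : 56.0

Each Ir atom is independently Ir-191 (p = 0.373) or Ir-193 (q = 0.627); the cluster is the binomial expansion (p + q)^3.
P(M) = 0.373^3 = 0.051895
P(M+2) = 3 × 0.373^2 × 0.627^1 = 0.261702
P(M+4) = 3 × 0.373^1 × 0.627^2 = 0.439911
P(M+6) = 0.627^3 = 0.246492
The M+4 peak is largest (0.439911); scaling to 100 gives 11.8 : 59.5 : 100.0 : 56.0.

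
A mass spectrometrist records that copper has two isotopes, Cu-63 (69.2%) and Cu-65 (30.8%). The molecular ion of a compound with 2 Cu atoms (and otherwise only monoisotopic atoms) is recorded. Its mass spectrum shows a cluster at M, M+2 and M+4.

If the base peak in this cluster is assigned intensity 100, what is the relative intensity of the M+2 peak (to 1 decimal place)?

Term probabilities: M 0.4789, M+2 0.4263, M+4 0.0949. Base peak = M.
P(M) = C(2,0) × 0.692^2 × 0.308^0 = 1 × 0.478864 × 1.0000 = 0.478864 (base)
P(M+2) = C(2,1) × 0.692^1 × 0.308^1 = 2 × 0.6920 × 0.3080 = 0.426272
Relative intensity = 0.426272 / 0.478864 × 100 = 89.0

89.0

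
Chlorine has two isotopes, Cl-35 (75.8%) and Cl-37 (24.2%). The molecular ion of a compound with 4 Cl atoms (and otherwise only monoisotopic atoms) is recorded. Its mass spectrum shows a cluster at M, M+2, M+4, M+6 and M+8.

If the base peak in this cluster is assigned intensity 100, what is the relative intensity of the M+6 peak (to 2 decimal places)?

(0.758 + 0.242)^4 gives M 0.3301, M+2 0.4216, M+4 0.2019, M+6 0.0430, M+8 0.0034; the largest is M+2.
P(M+2) = C(4,1) × 0.758^3 × 0.242^1 = 4 × 0.43551951 × 0.2420 = 0.421583 (base)
P(M+6) = C(4,3) × 0.758^1 × 0.242^3 = 4 × 0.7580 × 0.01417249 = 0.042971
Relative intensity = 0.042971 / 0.421583 × 100 = 10.19

10.19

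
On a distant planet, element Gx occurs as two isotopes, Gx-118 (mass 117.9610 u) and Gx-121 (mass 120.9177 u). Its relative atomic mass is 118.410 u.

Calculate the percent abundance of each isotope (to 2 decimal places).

Gx-118: 84.81%, Gx-121: 15.19%

With x = fraction of Gx-118 (so Gx-121 is 1 − x):
117.9610·x + 120.9177·(1 − x) = 118.410
(117.9610 − 120.9177)·x = 118.410 − 120.9177
x = -2.5077 / -2.9567 = 0.84814 → 84.81% Gx-118, 15.19% Gx-121.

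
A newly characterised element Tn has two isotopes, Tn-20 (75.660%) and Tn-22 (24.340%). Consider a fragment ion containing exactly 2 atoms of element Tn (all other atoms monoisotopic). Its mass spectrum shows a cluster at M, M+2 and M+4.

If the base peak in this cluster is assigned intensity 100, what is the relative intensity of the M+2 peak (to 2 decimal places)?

64.34

(0.75660 + 0.24340)^2 gives M 0.5724, M+2 0.3683, M+4 0.0592; the largest is M.
P(M) = C(2,0) × 0.75660^2 × 0.24340^0 = 1 × 0.57244356 × 1.0000 = 0.572444 (base)
P(M+2) = C(2,1) × 0.75660^1 × 0.24340^1 = 2 × 0.7566 × 0.2434 = 0.368313
Relative intensity = 0.368313 / 0.572444 × 100 = 64.34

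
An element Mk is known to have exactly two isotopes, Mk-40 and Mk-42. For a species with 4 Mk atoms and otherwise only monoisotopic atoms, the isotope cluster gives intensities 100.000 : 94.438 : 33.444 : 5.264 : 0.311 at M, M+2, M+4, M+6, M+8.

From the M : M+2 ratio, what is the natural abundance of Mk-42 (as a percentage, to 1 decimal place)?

19.1%

If p is the fraction of Mk that is Mk-40, then I(M+2)/I(M) = [C(4,1)·p^3·(1−p)] / p^4 = 4·(1−p)/p = 94.438/100.000 = 0.9444
(1−p)/p = 0.9444/4 = 0.2361  ⇒  p = 1/(1 + 0.2361) = 0.8090
Mk-40: 80.9%, Mk-42: 19.1%.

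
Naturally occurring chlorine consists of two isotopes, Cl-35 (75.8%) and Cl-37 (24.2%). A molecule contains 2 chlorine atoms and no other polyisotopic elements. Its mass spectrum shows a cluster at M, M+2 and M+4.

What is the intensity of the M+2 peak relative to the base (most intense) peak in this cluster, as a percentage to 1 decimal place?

Term probabilities: M 0.5746, M+2 0.3669, M+4 0.0586. Base peak = M.
P(M) = C(2,0) × 0.758^2 × 0.242^0 = 1 × 0.574564 × 1.0000 = 0.574564 (base)
P(M+2) = C(2,1) × 0.758^1 × 0.242^1 = 2 × 0.7580 × 0.2420 = 0.366872
Relative intensity = 0.366872 / 0.574564 × 100 = 63.9

63.9%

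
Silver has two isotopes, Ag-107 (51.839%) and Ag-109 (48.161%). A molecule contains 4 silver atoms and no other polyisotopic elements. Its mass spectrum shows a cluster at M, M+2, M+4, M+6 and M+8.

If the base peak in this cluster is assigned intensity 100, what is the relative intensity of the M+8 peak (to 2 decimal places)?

14.39

(0.51839 + 0.48161)^4 gives M 0.0722, M+2 0.2684, M+4 0.3740, M+6 0.2316, M+8 0.0538; the largest is M+4.
P(M+4) = C(4,2) × 0.51839^2 × 0.48161^2 = 6 × 0.26872819 × 0.23194819 = 0.373986 (base)
P(M+8) = C(4,4) × 0.51839^0 × 0.48161^4 = 1 × 1.0000 × 0.05379996 = 0.053800
Relative intensity = 0.053800 / 0.373986 × 100 = 14.39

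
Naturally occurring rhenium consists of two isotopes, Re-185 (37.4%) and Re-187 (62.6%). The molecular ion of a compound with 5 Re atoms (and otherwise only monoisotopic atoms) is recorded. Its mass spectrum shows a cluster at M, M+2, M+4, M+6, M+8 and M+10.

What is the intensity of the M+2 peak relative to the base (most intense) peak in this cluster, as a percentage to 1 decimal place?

Term probabilities: M 0.0073, M+2 0.0612, M+4 0.2050, M+6 0.3431, M+8 0.2872, M+10 0.0961. Base peak = M+6.
P(M+6) = C(5,3) × 0.374^2 × 0.626^3 = 10 × 0.139876 × 0.24531438 = 0.343136 (base)
P(M+2) = C(5,1) × 0.374^4 × 0.626^1 = 5 × 0.0195653 × 0.6260 = 0.061239
Relative intensity = 0.061239 / 0.343136 × 100 = 17.8

17.8%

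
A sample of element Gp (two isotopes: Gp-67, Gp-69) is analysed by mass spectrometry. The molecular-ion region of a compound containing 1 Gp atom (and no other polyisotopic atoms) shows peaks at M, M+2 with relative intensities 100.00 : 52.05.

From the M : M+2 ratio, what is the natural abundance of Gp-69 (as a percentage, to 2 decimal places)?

Write p for the Gp-67 fraction. I(M+2)/I(M) = [C(1,1)·p^0·(1−p)] / p^1 = 1·(1−p)/p = 52.05/100.00 = 0.5205
(1−p)/p = 0.5205/1 = 0.5205  ⇒  p = 1/(1 + 0.5205) = 0.6577
Gp-67: 65.77%, Gp-69: 34.23%.

34.23%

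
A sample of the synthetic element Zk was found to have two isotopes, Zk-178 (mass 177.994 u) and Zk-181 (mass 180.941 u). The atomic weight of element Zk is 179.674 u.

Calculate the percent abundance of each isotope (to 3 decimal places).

With x = fraction of Zk-178 (so Zk-181 is 1 − x):
177.994·x + 180.941·(1 − x) = 179.674
(177.994 − 180.941)·x = 179.674 − 180.941
x = -1.267 / -2.947 = 0.42993 → 42.993% Zk-178, 57.007% Zk-181.

Zk-178: 42.993%, Zk-181: 57.007%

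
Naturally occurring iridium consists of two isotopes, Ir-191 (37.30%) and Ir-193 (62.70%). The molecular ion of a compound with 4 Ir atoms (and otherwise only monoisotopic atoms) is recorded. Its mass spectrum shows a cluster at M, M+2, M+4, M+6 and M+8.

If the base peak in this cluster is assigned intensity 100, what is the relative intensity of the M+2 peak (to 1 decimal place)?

Term probabilities: M 0.0194, M+2 0.1302, M+4 0.3282, M+6 0.3678, M+8 0.1546. Base peak = M+6.
P(M+6) = C(4,3) × 0.3730^1 × 0.6270^3 = 4 × 0.3730 × 0.24649188 = 0.367766 (base)
P(M+2) = C(4,1) × 0.3730^3 × 0.6270^1 = 4 × 0.05189512 × 0.6270 = 0.130153
Relative intensity = 0.130153 / 0.367766 × 100 = 35.4

35.4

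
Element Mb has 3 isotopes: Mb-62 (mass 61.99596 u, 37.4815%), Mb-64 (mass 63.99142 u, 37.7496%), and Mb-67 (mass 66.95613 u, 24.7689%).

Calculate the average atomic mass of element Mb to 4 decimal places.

63.9778 u

The abundance-weighted mean is 0.374815 × 61.99596 + 0.377496 × 63.99142 + 0.247689 × 66.95613
= 23.237016 + 24.156505 + 16.584297 = 63.977818 u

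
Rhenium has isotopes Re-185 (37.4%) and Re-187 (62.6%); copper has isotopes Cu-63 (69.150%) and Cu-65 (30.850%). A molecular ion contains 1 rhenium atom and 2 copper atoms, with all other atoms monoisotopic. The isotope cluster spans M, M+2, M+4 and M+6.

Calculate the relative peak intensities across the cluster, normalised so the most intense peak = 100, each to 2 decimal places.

38.97 : 100.00 : 65.96 : 12.98

Rhenium pattern (n=1): 0.3740 : 0.6260
Copper pattern (n=2): 0.47817225 : 0.4266555 : 0.09517225
Convolve the two distributions (both contribute in 2-u steps):
  M: 0.3740×0.47817225 = 0.178836
  M+2: 0.3740×0.4266555 + 0.6260×0.47817225 = 0.458905
  M+4: 0.3740×0.09517225 + 0.6260×0.4266555 = 0.302681
  M+6: 0.6260×0.09517225 = 0.059578
Scale to base peak (0.458905) = 100: 38.97 : 100.00 : 65.96 : 12.98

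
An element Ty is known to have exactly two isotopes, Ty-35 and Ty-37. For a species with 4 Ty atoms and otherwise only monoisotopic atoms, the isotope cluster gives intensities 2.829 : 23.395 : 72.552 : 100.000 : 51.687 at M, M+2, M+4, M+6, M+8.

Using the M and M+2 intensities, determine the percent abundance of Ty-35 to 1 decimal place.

32.6%

Write p for the Ty-35 fraction. I(M+2)/I(M) = [C(4,1)·p^3·(1−p)] / p^4 = 4·(1−p)/p = 23.395/2.829 = 8.2697
(1−p)/p = 8.2697/4 = 2.0674  ⇒  p = 1/(1 + 2.0674) = 0.3260
Ty-35: 32.6%, Ty-37: 67.4%.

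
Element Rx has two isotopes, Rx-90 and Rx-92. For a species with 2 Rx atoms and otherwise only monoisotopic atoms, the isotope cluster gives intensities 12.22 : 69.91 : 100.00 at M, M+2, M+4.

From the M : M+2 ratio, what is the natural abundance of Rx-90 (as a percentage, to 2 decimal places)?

Write p for the Rx-90 fraction. I(M+2)/I(M) = [C(2,1)·p^1·(1−p)] / p^2 = 2·(1−p)/p = 69.91/12.22 = 5.7209
(1−p)/p = 5.7209/2 = 2.8605  ⇒  p = 1/(1 + 2.8605) = 0.2590
Rx-90: 25.90%, Rx-92: 74.10%.

25.90%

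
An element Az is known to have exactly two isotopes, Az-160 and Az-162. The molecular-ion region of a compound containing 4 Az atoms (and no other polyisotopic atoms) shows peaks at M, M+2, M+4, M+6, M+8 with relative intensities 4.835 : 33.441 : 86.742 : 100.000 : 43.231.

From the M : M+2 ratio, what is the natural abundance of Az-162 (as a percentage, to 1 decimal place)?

63.4%

Write p for the Az-160 fraction. I(M+2)/I(M) = [C(4,1)·p^3·(1−p)] / p^4 = 4·(1−p)/p = 33.441/4.835 = 6.9164
(1−p)/p = 6.9164/4 = 1.7291  ⇒  p = 1/(1 + 1.7291) = 0.3664
Az-160: 36.6%, Az-162: 63.4%.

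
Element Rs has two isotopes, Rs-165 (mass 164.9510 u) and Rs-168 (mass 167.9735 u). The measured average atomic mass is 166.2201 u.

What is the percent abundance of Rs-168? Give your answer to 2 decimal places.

41.99%

Let x be the fractional abundance of Rs-165; then Rs-168 has abundance 1 − x.
164.9510·x + 167.9735·(1 − x) = 166.2201
(164.9510 − 167.9735)·x = 166.2201 − 167.9735
x = -1.7534 / -3.0225 = 0.58012 → 58.01% Rs-165, 41.99% Rs-168.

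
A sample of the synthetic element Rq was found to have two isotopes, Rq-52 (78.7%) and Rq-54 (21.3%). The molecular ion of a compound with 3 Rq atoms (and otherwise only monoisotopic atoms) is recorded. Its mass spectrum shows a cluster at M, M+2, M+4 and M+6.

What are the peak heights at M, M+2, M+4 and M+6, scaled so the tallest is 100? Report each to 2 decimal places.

Expanding (0.787 + 0.213)^3:
P(M) = 0.787^3 = 0.487443
P(M+2) = 3 × 0.787^2 × 0.213^1 = 0.395777
P(M+4) = 3 × 0.787^1 × 0.213^2 = 0.107116
P(M+6) = 0.213^3 = 0.009664
The M peak is largest (0.487443); scaling to 100 gives 100.00 : 81.19 : 21.98 : 1.98.

100.00 : 81.19 : 21.98 : 1.98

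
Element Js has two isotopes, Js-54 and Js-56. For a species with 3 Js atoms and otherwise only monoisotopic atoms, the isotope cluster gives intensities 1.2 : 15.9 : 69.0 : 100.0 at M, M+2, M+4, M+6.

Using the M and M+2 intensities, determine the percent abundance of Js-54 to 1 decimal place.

Let p = fractional abundance of Js-54. I(M+2)/I(M) = [C(3,1)·p^2·(1−p)] / p^3 = 3·(1−p)/p = 15.9/1.2 = 13.2500
(1−p)/p = 13.2500/3 = 4.4167  ⇒  p = 1/(1 + 4.4167) = 0.1846
Js-54: 18.5%, Js-56: 81.5%.

18.5%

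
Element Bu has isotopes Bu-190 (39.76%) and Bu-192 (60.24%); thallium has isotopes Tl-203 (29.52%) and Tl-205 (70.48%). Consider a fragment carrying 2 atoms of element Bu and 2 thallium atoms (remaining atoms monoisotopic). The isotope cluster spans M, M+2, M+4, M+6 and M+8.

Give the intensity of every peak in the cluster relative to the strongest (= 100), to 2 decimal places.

3.54 : 27.64 : 79.57 : 100.00 : 46.34

Element Bu pattern (n=2): 0.15808576 : 0.47902848 : 0.36288576
Thallium pattern (n=2): 0.08714304 : 0.41611392 : 0.49674304
Convolve the two distributions (both contribute in 2-u steps):
  M: 0.15808576×0.08714304 = 0.013776
  M+2: 0.15808576×0.41611392 + 0.47902848×0.08714304 = 0.107526
  M+4: 0.15808576×0.49674304 + 0.47902848×0.41611392 + 0.36288576×0.08714304 = 0.309481
  M+6: 0.47902848×0.49674304 + 0.36288576×0.41611392 = 0.388956
  M+8: 0.36288576×0.49674304 = 0.180261
Scale to base peak (0.388956) = 100: 3.54 : 27.64 : 79.57 : 100.00 : 46.34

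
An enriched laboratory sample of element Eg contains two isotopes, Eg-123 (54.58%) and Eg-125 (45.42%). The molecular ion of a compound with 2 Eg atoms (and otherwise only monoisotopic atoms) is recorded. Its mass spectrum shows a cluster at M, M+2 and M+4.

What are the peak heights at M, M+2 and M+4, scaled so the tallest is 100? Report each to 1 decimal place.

60.1 : 100.0 : 41.6

Each Eg atom is independently Eg-123 (p = 0.5458) or Eg-125 (q = 0.4542); the cluster is the binomial expansion (p + q)^2.
P(M) = 0.5458^2 = 0.297898
P(M+2) = 2 × 0.5458^1 × 0.4542^1 = 0.495805
P(M+4) = 0.4542^2 = 0.206298
The M+2 peak is largest (0.495805); scaling to 100 gives 60.1 : 100.0 : 41.6.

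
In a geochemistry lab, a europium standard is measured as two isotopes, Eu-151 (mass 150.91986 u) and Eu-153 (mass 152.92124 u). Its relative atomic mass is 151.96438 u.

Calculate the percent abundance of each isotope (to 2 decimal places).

With x = fraction of Eu-151 (so Eu-153 is 1 − x):
150.91986·x + 152.92124·(1 − x) = 151.96438
(150.91986 − 152.92124)·x = 151.96438 − 152.92124
x = -0.95686 / -2.00138 = 0.47810 → 47.81% Eu-151, 52.19% Eu-153.

Eu-151: 47.81%, Eu-153: 52.19%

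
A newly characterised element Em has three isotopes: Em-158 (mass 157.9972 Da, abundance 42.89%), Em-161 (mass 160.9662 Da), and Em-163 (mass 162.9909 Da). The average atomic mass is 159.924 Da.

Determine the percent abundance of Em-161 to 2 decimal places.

45.69%

Let x and y be the fractions of Em-161 and Em-163. Then x + y = 1 − 0.4289 = 0.5711 and 160.9662x + 162.9909y = 159.924 − 0.4289×157.9972 = 92.15900092.
Substituting: 160.9662x + 162.9909(0.5711 − x) = 92.15900092
(160.9662 − 162.9909)x = -0.92510207  ⇒  x = 0.45691, y = 0.11419
Em-161: 45.69%, Em-163: 11.42%.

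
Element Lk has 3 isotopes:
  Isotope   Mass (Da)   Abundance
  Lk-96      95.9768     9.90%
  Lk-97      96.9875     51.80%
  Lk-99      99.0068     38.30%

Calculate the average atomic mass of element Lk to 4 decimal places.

97.6608 Da

Average mass = Σ (abundance × isotope mass) = 0.0990 × 95.9768 + 0.5180 × 96.9875 + 0.3830 × 99.0068
= 9.50170 + 50.23953 + 37.91960 = 97.66083 Da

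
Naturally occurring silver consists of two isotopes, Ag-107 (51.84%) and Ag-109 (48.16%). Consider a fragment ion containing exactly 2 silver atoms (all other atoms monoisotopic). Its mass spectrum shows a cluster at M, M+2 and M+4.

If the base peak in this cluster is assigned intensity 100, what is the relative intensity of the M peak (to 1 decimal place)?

53.8

(0.5184 + 0.4816)^2 gives M 0.2687, M+2 0.4993, M+4 0.2319; the largest is M+2.
P(M+2) = C(2,1) × 0.5184^1 × 0.4816^1 = 2 × 0.5184 × 0.4816 = 0.499323 (base)
P(M) = C(2,0) × 0.5184^2 × 0.4816^0 = 1 × 0.26873856 × 1.0000 = 0.268739
Relative intensity = 0.268739 / 0.499323 × 100 = 53.8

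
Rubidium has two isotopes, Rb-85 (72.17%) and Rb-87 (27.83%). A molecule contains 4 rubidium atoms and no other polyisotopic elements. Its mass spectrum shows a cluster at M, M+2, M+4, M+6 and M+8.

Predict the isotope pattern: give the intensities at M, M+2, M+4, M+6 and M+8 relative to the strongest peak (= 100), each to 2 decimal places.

Each Rb atom is independently Rb-85 (p = 0.7217) or Rb-87 (q = 0.2783); the cluster is the binomial expansion (p + q)^4.
P(M) = 0.7217^4 = 0.271286
P(M+2) = 4 × 0.7217^3 × 0.2783^1 = 0.418450
P(M+4) = 6 × 0.7217^2 × 0.2783^2 = 0.242042
P(M+6) = 4 × 0.7217^1 × 0.2783^3 = 0.062224
P(M+8) = 0.2783^4 = 0.005999
The M+2 peak is largest (0.418450); scaling to 100 gives 64.83 : 100.00 : 57.84 : 14.87 : 1.43.

64.83 : 100.00 : 57.84 : 14.87 : 1.43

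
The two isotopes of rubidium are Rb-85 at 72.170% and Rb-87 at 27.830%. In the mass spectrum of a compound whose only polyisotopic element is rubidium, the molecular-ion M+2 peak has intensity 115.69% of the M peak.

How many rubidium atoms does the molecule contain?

3

With n Rb atoms, P(M+2)/P(M) = C(n,1)·p^(n−1)q / p^n = n·q/p = n · 0.27830/0.72170.
n = 1.1569 × 0.72170/0.27830 = 3.00 ≈ 3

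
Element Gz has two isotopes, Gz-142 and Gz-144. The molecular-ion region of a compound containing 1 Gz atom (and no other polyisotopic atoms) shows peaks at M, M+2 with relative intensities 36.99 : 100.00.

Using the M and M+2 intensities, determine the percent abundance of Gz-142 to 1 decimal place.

Let p = fractional abundance of Gz-142. I(M+2)/I(M) = [C(1,1)·p^0·(1−p)] / p^1 = 1·(1−p)/p = 100.00/36.99 = 2.7034
(1−p)/p = 2.7034/1 = 2.7034  ⇒  p = 1/(1 + 2.7034) = 0.2700
Gz-142: 27.0%, Gz-144: 73.0%.

27.0%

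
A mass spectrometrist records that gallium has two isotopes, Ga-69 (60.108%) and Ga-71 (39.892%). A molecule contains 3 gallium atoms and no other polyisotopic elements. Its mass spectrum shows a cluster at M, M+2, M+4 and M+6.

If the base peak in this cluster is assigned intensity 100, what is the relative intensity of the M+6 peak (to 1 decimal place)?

Binomial terms of (0.60108 + 0.39892)^3: M 0.2172, M+2 0.4324, M+4 0.2870, M+6 0.0635 → M+2 is the base peak.
P(M+2) = C(3,1) × 0.60108^2 × 0.39892^1 = 3 × 0.36129717 × 0.39892 = 0.432386 (base)
P(M+6) = C(3,3) × 0.60108^0 × 0.39892^3 = 1 × 1.0000 × 0.063483 = 0.063483
Relative intensity = 0.063483 / 0.432386 × 100 = 14.7

14.7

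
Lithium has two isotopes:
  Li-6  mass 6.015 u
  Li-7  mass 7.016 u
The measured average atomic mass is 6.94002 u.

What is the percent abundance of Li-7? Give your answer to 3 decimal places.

92.410%

Writing the weighted mean with unknown fraction x of Li-6:
6.015·x + 7.016·(1 − x) = 6.94002
(6.015 − 7.016)·x = 6.94002 − 7.016
x = -0.07598 / -1.001 = 0.07590 → 7.590% Li-6, 92.410% Li-7.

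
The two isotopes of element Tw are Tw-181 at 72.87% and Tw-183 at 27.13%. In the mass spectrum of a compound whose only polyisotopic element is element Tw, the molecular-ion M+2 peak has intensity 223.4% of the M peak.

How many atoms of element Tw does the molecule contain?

For n independent Tw atoms, I(M+2)/I(M) = n · (abundance Tw-183) / (abundance Tw-181) = n · 0.2713/0.7287.
n = 2.234 × 0.7287/0.2713 = 6.00 ≈ 6

6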